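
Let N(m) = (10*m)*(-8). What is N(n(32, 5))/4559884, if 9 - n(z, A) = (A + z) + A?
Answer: 660/1139971 ≈ 0.00057896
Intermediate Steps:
n(z, A) = 9 - z - 2*A (n(z, A) = 9 - ((A + z) + A) = 9 - (z + 2*A) = 9 + (-z - 2*A) = 9 - z - 2*A)
N(m) = -80*m
N(n(32, 5))/4559884 = -80*(9 - 1*32 - 2*5)/4559884 = -80*(9 - 32 - 10)*(1/4559884) = -80*(-33)*(1/4559884) = 2640*(1/4559884) = 660/1139971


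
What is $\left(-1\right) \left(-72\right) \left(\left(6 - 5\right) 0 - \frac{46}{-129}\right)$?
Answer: $\frac{1104}{43} \approx 25.674$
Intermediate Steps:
$\left(-1\right) \left(-72\right) \left(\left(6 - 5\right) 0 - \frac{46}{-129}\right) = 72 \left(1 \cdot 0 - - \frac{46}{129}\right) = 72 \left(0 + \frac{46}{129}\right) = 72 \cdot \frac{46}{129} = \frac{1104}{43}$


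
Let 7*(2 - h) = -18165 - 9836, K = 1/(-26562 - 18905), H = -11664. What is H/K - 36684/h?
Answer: 14857113113532/28015 ≈ 5.3033e+8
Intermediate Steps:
K = -1/45467 (K = 1/(-45467) = -1/45467 ≈ -2.1994e-5)
h = 28015/7 (h = 2 - (-18165 - 9836)/7 = 2 - ⅐*(-28001) = 2 + 28001/7 = 28015/7 ≈ 4002.1)
H/K - 36684/h = -11664/(-1/45467) - 36684/28015/7 = -11664*(-45467) - 36684*7/28015 = 530327088 - 256788/28015 = 14857113113532/28015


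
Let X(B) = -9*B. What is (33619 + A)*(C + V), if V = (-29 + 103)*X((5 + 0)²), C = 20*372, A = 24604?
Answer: -536233830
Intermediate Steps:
C = 7440
V = -16650 (V = (-29 + 103)*(-9*(5 + 0)²) = 74*(-9*5²) = 74*(-9*25) = 74*(-225) = -16650)
(33619 + A)*(C + V) = (33619 + 24604)*(7440 - 16650) = 58223*(-9210) = -536233830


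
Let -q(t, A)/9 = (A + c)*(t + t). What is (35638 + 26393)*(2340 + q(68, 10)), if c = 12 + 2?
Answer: -1677070116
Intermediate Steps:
c = 14
q(t, A) = -18*t*(14 + A) (q(t, A) = -9*(A + 14)*(t + t) = -9*(14 + A)*2*t = -18*t*(14 + A))
(35638 + 26393)*(2340 + q(68, 10)) = (35638 + 26393)*(2340 - 18*68*(14 + 10)) = 62031*(2340 - 18*68*24) = 62031*(2340 - 29376) = 62031*(-27036) = -1677070116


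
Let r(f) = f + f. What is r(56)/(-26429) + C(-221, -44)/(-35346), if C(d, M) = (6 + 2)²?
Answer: -2825104/467079717 ≈ -0.0060484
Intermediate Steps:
r(f) = 2*f
C(d, M) = 64 (C(d, M) = 8² = 64)
r(56)/(-26429) + C(-221, -44)/(-35346) = (2*56)/(-26429) + 64/(-35346) = 112*(-1/26429) + 64*(-1/35346) = -112/26429 - 32/17673 = -2825104/467079717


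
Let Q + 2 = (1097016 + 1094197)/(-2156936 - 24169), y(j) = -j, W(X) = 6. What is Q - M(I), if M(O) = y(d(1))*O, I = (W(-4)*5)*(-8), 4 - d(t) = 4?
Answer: -344917/114795 ≈ -3.0046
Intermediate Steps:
d(t) = 0 (d(t) = 4 - 1*4 = 4 - 4 = 0)
Q = -344917/114795 (Q = -2 + (1097016 + 1094197)/(-2156936 - 24169) = -2 + 2191213/(-2181105) = -2 + 2191213*(-1/2181105) = -2 - 115327/114795 = -344917/114795 ≈ -3.0046)
I = -240 (I = (6*5)*(-8) = 30*(-8) = -240)
M(O) = 0 (M(O) = (-1*0)*O = 0*O = 0)
Q - M(I) = -344917/114795 - 1*0 = -344917/114795 + 0 = -344917/114795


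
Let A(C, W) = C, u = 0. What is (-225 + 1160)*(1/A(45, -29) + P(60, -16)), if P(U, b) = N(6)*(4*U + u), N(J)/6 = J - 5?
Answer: 12117787/9 ≈ 1.3464e+6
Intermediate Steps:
N(J) = -30 + 6*J (N(J) = 6*(J - 5) = 6*(-5 + J) = -30 + 6*J)
P(U, b) = 24*U (P(U, b) = (-30 + 6*6)*(4*U + 0) = (-30 + 36)*(4*U) = 6*(4*U) = 24*U)
(-225 + 1160)*(1/A(45, -29) + P(60, -16)) = (-225 + 1160)*(1/45 + 24*60) = 935*(1/45 + 1440) = 935*(64801/45) = 12117787/9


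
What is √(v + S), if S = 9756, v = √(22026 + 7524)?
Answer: √(9756 + 5*√1182) ≈ 99.639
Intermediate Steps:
v = 5*√1182 (v = √29550 = 5*√1182 ≈ 171.90)
√(v + S) = √(5*√1182 + 9756) = √(9756 + 5*√1182)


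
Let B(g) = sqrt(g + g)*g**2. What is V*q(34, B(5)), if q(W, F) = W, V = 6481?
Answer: 220354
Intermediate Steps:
B(g) = sqrt(2)*g**(5/2) (B(g) = sqrt(2*g)*g**2 = (sqrt(2)*sqrt(g))*g**2 = sqrt(2)*g**(5/2))
V*q(34, B(5)) = 6481*34 = 220354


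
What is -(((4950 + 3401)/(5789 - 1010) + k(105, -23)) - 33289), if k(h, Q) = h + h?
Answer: 158076190/4779 ≈ 33077.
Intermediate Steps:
k(h, Q) = 2*h
-(((4950 + 3401)/(5789 - 1010) + k(105, -23)) - 33289) = -(((4950 + 3401)/(5789 - 1010) + 2*105) - 33289) = -((8351/4779 + 210) - 33289) = -(1011941/4779 - 33289) = -1*(-158076190/4779) = 158076190/4779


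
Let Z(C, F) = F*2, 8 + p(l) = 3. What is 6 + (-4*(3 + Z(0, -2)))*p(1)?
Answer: -14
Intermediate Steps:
p(l) = -5 (p(l) = -8 + 3 = -5)
Z(C, F) = 2*F
6 + (-4*(3 + Z(0, -2)))*p(1) = 6 - 4*(3 + 2*(-2))*(-5) = 6 - 4*(3 - 4)*(-5) = 6 - 4*(-1)*(-5) = 6 + 4*(-5) = 6 - 20 = -14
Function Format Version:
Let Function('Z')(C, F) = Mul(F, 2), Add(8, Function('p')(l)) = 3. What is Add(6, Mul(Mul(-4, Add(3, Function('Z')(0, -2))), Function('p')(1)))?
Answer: -14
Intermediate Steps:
Function('p')(l) = -5 (Function('p')(l) = Add(-8, 3) = -5)
Function('Z')(C, F) = Mul(2, F)
Add(6, Mul(Mul(-4, Add(3, Function('Z')(0, -2))), Function('p')(1))) = Add(6, Mul(Mul(-4, Add(3, Mul(2, -2))), -5)) = Add(6, Mul(Mul(-4, Add(3, -4)), -5)) = Add(6, Mul(Mul(-4, -1), -5)) = Add(6, Mul(4, -5)) = Add(6, -20) = -14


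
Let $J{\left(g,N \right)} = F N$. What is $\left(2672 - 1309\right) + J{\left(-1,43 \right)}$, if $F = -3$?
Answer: $1234$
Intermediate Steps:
$J{\left(g,N \right)} = - 3 N$
$\left(2672 - 1309\right) + J{\left(-1,43 \right)} = \left(2672 - 1309\right) - 129 = 1363 - 129 = 1234$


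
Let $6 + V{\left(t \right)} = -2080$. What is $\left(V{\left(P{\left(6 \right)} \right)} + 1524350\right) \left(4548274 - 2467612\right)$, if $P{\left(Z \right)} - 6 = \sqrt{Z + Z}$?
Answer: $3167316858768$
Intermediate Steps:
$P{\left(Z \right)} = 6 + \sqrt{2} \sqrt{Z}$ ($P{\left(Z \right)} = 6 + \sqrt{Z + Z} = 6 + \sqrt{2 Z} = 6 + \sqrt{2} \sqrt{Z}$)
$V{\left(t \right)} = -2086$ ($V{\left(t \right)} = -6 - 2080 = -2086$)
$\left(V{\left(P{\left(6 \right)} \right)} + 1524350\right) \left(4548274 - 2467612\right) = \left(-2086 + 1524350\right) \left(4548274 - 2467612\right) = 1522264 \cdot 2080662 = 3167316858768$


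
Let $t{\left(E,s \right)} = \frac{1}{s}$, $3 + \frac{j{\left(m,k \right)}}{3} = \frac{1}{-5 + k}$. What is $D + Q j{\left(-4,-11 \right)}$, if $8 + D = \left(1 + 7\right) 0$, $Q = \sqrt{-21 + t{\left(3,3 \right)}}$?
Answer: $-8 - \frac{49 i \sqrt{186}}{16} \approx -8.0 - 41.767 i$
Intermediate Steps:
$j{\left(m,k \right)} = -9 + \frac{3}{-5 + k}$
$Q = \frac{i \sqrt{186}}{3}$ ($Q = \sqrt{-21 + \frac{1}{3}} = \sqrt{- \frac{62}{3}} = \frac{i \sqrt{186}}{3} \approx 4.5461 i$)
$D = -8$ ($D = -8 + \left(1 + 7\right) 0 = -8 + 8 \cdot 0 = -8 + 0 = -8$)
$D + Q j{\left(-4,-11 \right)} = -8 + \frac{i \sqrt{186}}{3} \frac{3 \left(16 - -33\right)}{-5 - 11} = -8 + \frac{i \sqrt{186}}{3} \frac{3 \left(16 + 33\right)}{-16} = -8 + \frac{i \sqrt{186}}{3} \cdot 3 \left(- \frac{1}{16}\right) 49 = -8 + \frac{i \sqrt{186}}{3} \left(- \frac{147}{16}\right) = -8 - \frac{49 i \sqrt{186}}{16}$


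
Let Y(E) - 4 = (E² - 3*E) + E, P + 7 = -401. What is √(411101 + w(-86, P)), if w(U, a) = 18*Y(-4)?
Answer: √411605 ≈ 641.56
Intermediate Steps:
P = -408 (P = -7 - 401 = -408)
Y(E) = 4 + E² - 2*E (Y(E) = 4 + ((E² - 3*E) + E) = 4 + (E² - 2*E) = 4 + E² - 2*E)
w(U, a) = 504 (w(U, a) = 18*(4 + (-4)² - 2*(-4)) = 18*(4 + 16 + 8) = 18*28 = 504)
√(411101 + w(-86, P)) = √(411101 + 504) = √411605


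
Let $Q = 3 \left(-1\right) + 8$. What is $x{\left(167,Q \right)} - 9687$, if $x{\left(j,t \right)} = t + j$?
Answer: $-9515$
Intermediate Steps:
$Q = 5$ ($Q = -3 + 8 = 5$)
$x{\left(j,t \right)} = j + t$
$x{\left(167,Q \right)} - 9687 = \left(167 + 5\right) - 9687 = 172 - 9687 = -9515$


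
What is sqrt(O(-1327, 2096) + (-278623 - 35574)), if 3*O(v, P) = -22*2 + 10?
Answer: 5*I*sqrt(113115)/3 ≈ 560.54*I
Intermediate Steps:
O(v, P) = -34/3 (O(v, P) = (-22*2 + 10)/3 = (-44 + 10)/3 = (1/3)*(-34) = -34/3)
sqrt(O(-1327, 2096) + (-278623 - 35574)) = sqrt(-34/3 + (-278623 - 35574)) = sqrt(-34/3 - 314197) = sqrt(-942625/3) = 5*I*sqrt(113115)/3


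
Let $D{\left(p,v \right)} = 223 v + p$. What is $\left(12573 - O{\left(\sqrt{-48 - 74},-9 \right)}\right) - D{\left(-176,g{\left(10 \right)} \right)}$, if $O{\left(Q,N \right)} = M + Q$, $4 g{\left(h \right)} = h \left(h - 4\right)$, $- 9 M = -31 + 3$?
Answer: $\frac{84608}{9} - i \sqrt{122} \approx 9400.9 - 11.045 i$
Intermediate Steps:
$M = \frac{28}{9}$ ($M = - \frac{-31 + 3}{9} = \left(- \frac{1}{9}\right) \left(-28\right) = \frac{28}{9} \approx 3.1111$)
$g{\left(h \right)} = \frac{h \left(-4 + h\right)}{4}$ ($g{\left(h \right)} = \frac{h \left(h - 4\right)}{4} = \frac{h \left(-4 + h\right)}{4}$)
$O{\left(Q,N \right)} = \frac{28}{9} + Q$
$D{\left(p,v \right)} = p + 223 v$
$\left(12573 - O{\left(\sqrt{-48 - 74},-9 \right)}\right) - D{\left(-176,g{\left(10 \right)} \right)} = \left(12573 - \left(\frac{28}{9} + \sqrt{-48 - 74}\right)\right) - \left(-176 + 223 \cdot \frac{1}{4} \cdot 10 \left(-4 + 10\right)\right) = \left(12573 - \left(\frac{28}{9} + \sqrt{-122}\right)\right) - \left(-176 + 223 \cdot \frac{1}{4} \cdot 10 \cdot 6\right) = \left(12573 - \left(\frac{28}{9} + i \sqrt{122}\right)\right) - \left(-176 + 223 \cdot 15\right) = \left(12573 - \left(\frac{28}{9} + i \sqrt{122}\right)\right) - \left(-176 + 3345\right) = \left(\frac{113129}{9} - i \sqrt{122}\right) - 3169 = \frac{84608}{9} - i \sqrt{122}$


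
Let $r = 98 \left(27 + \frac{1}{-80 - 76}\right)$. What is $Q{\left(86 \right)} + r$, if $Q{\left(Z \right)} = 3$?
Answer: $\frac{206573}{78} \approx 2648.4$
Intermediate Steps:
$r = \frac{206339}{78}$ ($r = 98 \left(27 + \frac{1}{-156}\right) = 98 \left(27 - \frac{1}{156}\right) = 98 \cdot \frac{4211}{156} = \frac{206339}{78} \approx 2645.4$)
$Q{\left(86 \right)} + r = 3 + \frac{206339}{78} = \frac{206573}{78}$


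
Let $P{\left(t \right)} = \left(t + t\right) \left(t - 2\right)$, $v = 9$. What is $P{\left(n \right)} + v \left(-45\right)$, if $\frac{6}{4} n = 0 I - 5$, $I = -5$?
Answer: $- \frac{3325}{9} \approx -369.44$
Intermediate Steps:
$n = - \frac{10}{3}$ ($n = \frac{2 \left(0 \left(-5\right) - 5\right)}{3} = \frac{2 \left(0 - 5\right)}{3} = \frac{2}{3} \left(-5\right) = - \frac{10}{3} \approx -3.3333$)
$P{\left(t \right)} = 2 t \left(-2 + t\right)$
$P{\left(n \right)} + v \left(-45\right) = 2 \left(- \frac{10}{3}\right) \left(-2 - \frac{10}{3}\right) + 9 \left(-45\right) = 2 \left(- \frac{10}{3}\right) \left(- \frac{16}{3}\right) - 405 = \frac{320}{9} - 405 = - \frac{3325}{9}$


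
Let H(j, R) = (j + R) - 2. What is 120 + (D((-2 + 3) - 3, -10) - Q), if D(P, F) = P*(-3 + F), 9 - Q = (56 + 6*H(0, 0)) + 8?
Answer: 189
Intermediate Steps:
H(j, R) = -2 + R + j (H(j, R) = (R + j) - 2 = -2 + R + j)
Q = -43 (Q = 9 - ((56 + 6*(-2 + 0 + 0)) + 8) = 9 - ((56 + 6*(-2)) + 8) = 9 - ((56 - 12) + 8) = 9 - (44 + 8) = 9 - 1*52 = 9 - 52 = -43)
120 + (D((-2 + 3) - 3, -10) - Q) = 120 + (((-2 + 3) - 3)*(-3 - 10) - 1*(-43)) = 120 + ((1 - 3)*(-13) + 43) = 120 + (-2*(-13) + 43) = 120 + (26 + 43) = 120 + 69 = 189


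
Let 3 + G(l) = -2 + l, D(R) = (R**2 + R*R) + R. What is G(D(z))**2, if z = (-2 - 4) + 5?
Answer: 16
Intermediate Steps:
z = -1 (z = -6 + 5 = -1)
D(R) = R + 2*R**2 (D(R) = (R**2 + R**2) + R = 2*R**2 + R = R + 2*R**2)
G(l) = -5 + l (G(l) = -3 + (-2 + l) = -5 + l)
G(D(z))**2 = (-5 - (1 + 2*(-1)))**2 = (-5 - (1 - 2))**2 = (-5 - 1*(-1))**2 = (-5 + 1)**2 = (-4)**2 = 16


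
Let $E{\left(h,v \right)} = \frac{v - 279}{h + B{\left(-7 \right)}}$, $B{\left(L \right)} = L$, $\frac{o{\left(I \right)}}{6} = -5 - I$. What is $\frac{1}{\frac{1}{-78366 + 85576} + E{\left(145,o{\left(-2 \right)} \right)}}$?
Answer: $- \frac{82915}{178436} \approx -0.46468$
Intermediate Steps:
$o{\left(I \right)} = -30 - 6 I$ ($o{\left(I \right)} = 6 \left(-5 - I\right) = -30 - 6 I$)
$E{\left(h,v \right)} = \frac{-279 + v}{-7 + h}$ ($E{\left(h,v \right)} = \frac{v - 279}{h - 7} = \frac{-279 + v}{-7 + h}$)
$\frac{1}{\frac{1}{-78366 + 85576} + E{\left(145,o{\left(-2 \right)} \right)}} = \frac{1}{\frac{1}{-78366 + 85576} + \frac{-279 - 18}{-7 + 145}} = \frac{1}{\frac{1}{7210} + \frac{-279 + \left(-30 + 12\right)}{138}} = \frac{1}{\frac{1}{7210} + \frac{-279 - 18}{138}} = \frac{1}{\frac{1}{7210} + \frac{1}{138} \left(-297\right)} = \frac{1}{\frac{1}{7210} - \frac{99}{46}} = \frac{1}{- \frac{178436}{82915}} = - \frac{82915}{178436}$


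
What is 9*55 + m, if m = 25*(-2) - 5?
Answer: 440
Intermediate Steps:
m = -55 (m = -50 - 5 = -55)
9*55 + m = 9*55 - 55 = 495 - 55 = 440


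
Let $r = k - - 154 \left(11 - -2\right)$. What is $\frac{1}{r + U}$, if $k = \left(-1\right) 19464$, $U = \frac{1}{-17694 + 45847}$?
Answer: $- \frac{28153}{491607685} \approx -5.7267 \cdot 10^{-5}$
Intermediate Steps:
$U = \frac{1}{28153} \approx 3.552 \cdot 10^{-5}$
$k = -19464$
$r = -17462$ ($r = -19464 - - 154 \left(11 - -2\right) = -19464 - - 154 \left(11 + 2\right) = -19464 - \left(-154\right) 13 = -19464 - -2002 = -19464 + 2002 = -17462$)
$\frac{1}{r + U} = \frac{1}{-17462 + \frac{1}{28153}} = \frac{1}{- \frac{491607685}{28153}} = - \frac{28153}{491607685}$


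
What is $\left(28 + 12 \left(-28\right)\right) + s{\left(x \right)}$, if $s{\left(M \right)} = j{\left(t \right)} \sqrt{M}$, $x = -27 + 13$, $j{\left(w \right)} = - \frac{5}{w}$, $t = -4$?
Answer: $-308 + \frac{5 i \sqrt{14}}{4} \approx -308.0 + 4.6771 i$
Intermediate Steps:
$x = -14$
$s{\left(M \right)} = \frac{5 \sqrt{M}}{4}$ ($s{\left(M \right)} = - \frac{5}{-4} \sqrt{M} = \left(-5\right) \left(- \frac{1}{4}\right) \sqrt{M} = \frac{5 \sqrt{M}}{4}$)
$\left(28 + 12 \left(-28\right)\right) + s{\left(x \right)} = \left(28 + 12 \left(-28\right)\right) + \frac{5 \sqrt{-14}}{4} = \left(28 - 336\right) + \frac{5 i \sqrt{14}}{4} = -308 + \frac{5 i \sqrt{14}}{4}$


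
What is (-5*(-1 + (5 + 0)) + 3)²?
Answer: 289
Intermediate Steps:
(-5*(-1 + (5 + 0)) + 3)² = (-5*(-1 + 5) + 3)² = (-5*4 + 3)² = (-20 + 3)² = (-17)² = 289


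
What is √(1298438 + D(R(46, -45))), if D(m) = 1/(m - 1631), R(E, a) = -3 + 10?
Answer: √856117304266/812 ≈ 1139.5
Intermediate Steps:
R(E, a) = 7
D(m) = 1/(-1631 + m)
√(1298438 + D(R(46, -45))) = √(1298438 + 1/(-1631 + 7)) = √(1298438 + 1/(-1624)) = √(1298438 - 1/1624) = √(2108663311/1624) = √856117304266/812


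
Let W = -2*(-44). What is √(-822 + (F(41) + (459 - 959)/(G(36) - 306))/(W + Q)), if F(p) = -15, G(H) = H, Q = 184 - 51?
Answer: I*√3252166827/1989 ≈ 28.672*I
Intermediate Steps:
W = 88
Q = 133
√(-822 + (F(41) + (459 - 959)/(G(36) - 306))/(W + Q)) = √(-822 + (-15 + (459 - 959)/(36 - 306))/(88 + 133)) = √(-822 + (-15 - 500/(-270))/221) = √(-822 + (-15 - 500*(-1/270))*(1/221)) = √(-822 + (-15 + 50/27)*(1/221)) = √(-822 - 355/27*1/221) = √(-822 - 355/5967) = √(-4905229/5967) = I*√3252166827/1989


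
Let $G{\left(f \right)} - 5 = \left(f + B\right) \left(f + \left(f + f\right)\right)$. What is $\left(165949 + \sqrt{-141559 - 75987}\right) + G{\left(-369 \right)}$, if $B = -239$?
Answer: $839010 + i \sqrt{217546} \approx 8.3901 \cdot 10^{5} + 466.42 i$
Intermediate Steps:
$G{\left(f \right)} = 5 + 3 f \left(-239 + f\right)$ ($G{\left(f \right)} = 5 + \left(f - 239\right) \left(f + \left(f + f\right)\right) = 5 + \left(-239 + f\right) \left(f + 2 f\right) = 5 + \left(-239 + f\right) 3 f = 5 + 3 f \left(-239 + f\right)$)
$\left(165949 + \sqrt{-141559 - 75987}\right) + G{\left(-369 \right)} = \left(165949 + \sqrt{-141559 - 75987}\right) + \left(5 - -264573 + 3 \left(-369\right)^{2}\right) = \left(165949 + \sqrt{-217546}\right) + \left(5 + 264573 + 3 \cdot 136161\right) = \left(165949 + i \sqrt{217546}\right) + \left(5 + 264573 + 408483\right) = \left(165949 + i \sqrt{217546}\right) + 673061 = 839010 + i \sqrt{217546}$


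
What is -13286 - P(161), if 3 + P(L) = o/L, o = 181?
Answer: -2138744/161 ≈ -13284.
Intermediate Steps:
P(L) = -3 + 181/L
-13286 - P(161) = -13286 - (-3 + 181/161) = -13286 - 1*(-302/161) = -13286 + 302/161 = -2138744/161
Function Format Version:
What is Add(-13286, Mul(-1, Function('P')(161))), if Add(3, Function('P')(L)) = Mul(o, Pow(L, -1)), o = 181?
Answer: Rational(-2138744, 161) ≈ -13284.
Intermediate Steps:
Function('P')(L) = Add(-3, Mul(181, Pow(L, -1)))
Add(-13286, Mul(-1, Function('P')(161))) = Add(-13286, Mul(-1, Add(-3, Mul(181, Pow(161, -1))))) = Add(-13286, Mul(-1, Add(-3, Mul(181, Rational(1, 161))))) = Add(-13286, Mul(-1, Add(-3, Rational(181, 161)))) = Add(-13286, Mul(-1, Rational(-302, 161))) = Add(-13286, Rational(302, 161)) = Rational(-2138744, 161)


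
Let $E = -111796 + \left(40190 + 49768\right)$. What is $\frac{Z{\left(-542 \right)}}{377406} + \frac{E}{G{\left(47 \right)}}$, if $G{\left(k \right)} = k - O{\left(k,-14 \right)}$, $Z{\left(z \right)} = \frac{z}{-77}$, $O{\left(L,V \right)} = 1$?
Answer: $- \frac{158654494156}{334193013} \approx -474.74$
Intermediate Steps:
$E = -21838$ ($E = -111796 + 89958 = -21838$)
$Z{\left(z \right)} = - \frac{z}{77}$ ($Z{\left(z \right)} = z \left(- \frac{1}{77}\right) = - \frac{z}{77}$)
$G{\left(k \right)} = -1 + k$ ($G{\left(k \right)} = k - 1 = -1 + k$)
$\frac{Z{\left(-542 \right)}}{377406} + \frac{E}{G{\left(47 \right)}} = \frac{\left(- \frac{1}{77}\right) \left(-542\right)}{377406} - \frac{21838}{-1 + 47} = \frac{542}{77} \cdot \frac{1}{377406} - \frac{21838}{46} = \frac{271}{14530131} - \frac{10919}{23} = - \frac{158654494156}{334193013}$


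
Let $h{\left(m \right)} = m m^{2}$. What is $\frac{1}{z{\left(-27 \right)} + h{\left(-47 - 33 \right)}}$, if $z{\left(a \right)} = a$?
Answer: $- \frac{1}{512027} \approx -1.953 \cdot 10^{-6}$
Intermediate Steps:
$h{\left(m \right)} = m^{3}$
$\frac{1}{z{\left(-27 \right)} + h{\left(-47 - 33 \right)}} = \frac{1}{-27 + \left(-47 - 33\right)^{3}} = \frac{1}{-27 + \left(-80\right)^{3}} = \frac{1}{-27 - 512000} = \frac{1}{-512027} = - \frac{1}{512027}$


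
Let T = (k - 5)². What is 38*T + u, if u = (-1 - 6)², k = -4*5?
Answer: 23799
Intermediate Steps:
k = -20
u = 49 (u = (-7)² = 49)
T = 625 (T = (-20 - 5)² = (-25)² = 625)
38*T + u = 38*625 + 49 = 23750 + 49 = 23799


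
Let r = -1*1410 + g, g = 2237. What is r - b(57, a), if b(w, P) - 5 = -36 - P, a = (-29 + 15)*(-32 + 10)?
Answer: 1166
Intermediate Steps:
a = 308 (a = -14*(-22) = 308)
b(w, P) = -31 - P (b(w, P) = 5 + (-36 - P) = -31 - P)
r = 827 (r = -1*1410 + 2237 = -1410 + 2237 = 827)
r - b(57, a) = 827 - (-31 - 1*308) = 827 - (-31 - 308) = 827 - 1*(-339) = 827 + 339 = 1166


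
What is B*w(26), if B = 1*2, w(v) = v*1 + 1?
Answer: 54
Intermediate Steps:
w(v) = 1 + v (w(v) = v + 1 = 1 + v)
B = 2
B*w(26) = 2*(1 + 26) = 2*27 = 54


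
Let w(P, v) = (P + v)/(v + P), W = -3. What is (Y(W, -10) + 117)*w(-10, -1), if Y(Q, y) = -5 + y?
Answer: 102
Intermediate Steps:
w(P, v) = 1 (w(P, v) = (P + v)/(P + v) = 1)
(Y(W, -10) + 117)*w(-10, -1) = ((-5 - 10) + 117)*1 = (-15 + 117)*1 = 102*1 = 102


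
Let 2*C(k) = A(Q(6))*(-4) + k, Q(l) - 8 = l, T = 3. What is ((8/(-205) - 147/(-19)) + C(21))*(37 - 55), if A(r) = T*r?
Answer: 4613391/3895 ≈ 1184.4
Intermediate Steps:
Q(l) = 8 + l
A(r) = 3*r
C(k) = -84 + k/2 (C(k) = ((3*(8 + 6))*(-4) + k)/2 = ((3*14)*(-4) + k)/2 = (42*(-4) + k)/2 = (-168 + k)/2 = -84 + k/2)
((8/(-205) - 147/(-19)) + C(21))*(37 - 55) = ((8/(-205) - 147/(-19)) + (-84 + (1/2)*21))*(37 - 55) = ((8*(-1/205) - 147*(-1/19)) + (-84 + 21/2))*(-18) = ((-8/205 + 147/19) - 147/2)*(-18) = (29983/3895 - 147/2)*(-18) = -512599/7790*(-18) = 4613391/3895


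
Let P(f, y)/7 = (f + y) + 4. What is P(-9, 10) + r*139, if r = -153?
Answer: -21232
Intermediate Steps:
P(f, y) = 28 + 7*f + 7*y (P(f, y) = 7*((f + y) + 4) = 7*(4 + f + y) = 28 + 7*f + 7*y)
P(-9, 10) + r*139 = (28 + 7*(-9) + 7*10) - 153*139 = (28 - 63 + 70) - 21267 = 35 - 21267 = -21232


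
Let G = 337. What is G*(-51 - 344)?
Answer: -133115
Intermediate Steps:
G*(-51 - 344) = 337*(-51 - 344) = 337*(-395) = -133115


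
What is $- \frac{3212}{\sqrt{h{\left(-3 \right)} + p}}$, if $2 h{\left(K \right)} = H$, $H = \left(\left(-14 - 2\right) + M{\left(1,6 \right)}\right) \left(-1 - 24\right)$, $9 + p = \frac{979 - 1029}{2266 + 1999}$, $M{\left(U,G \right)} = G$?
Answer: $- \frac{1606 \sqrt{84394114}}{49469} \approx -298.24$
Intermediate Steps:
$p = - \frac{7687}{853}$ ($p = -9 + \frac{979 - 1029}{2266 + 1999} = -9 - \frac{50}{4265} = -9 - \frac{10}{853} = - \frac{7687}{853} \approx -9.0117$)
$H = 250$ ($H = \left(\left(-14 - 2\right) + 6\right) \left(-1 - 24\right) = \left(-16 + 6\right) \left(-25\right) = \left(-10\right) \left(-25\right) = 250$)
$h{\left(K \right)} = 125$ ($h{\left(K \right)} = \frac{1}{2} \cdot 250 = 125$)
$- \frac{3212}{\sqrt{h{\left(-3 \right)} + p}} = - \frac{3212}{\sqrt{125 - \frac{7687}{853}}} = - \frac{3212}{\sqrt{\frac{98938}{853}}} = - \frac{3212}{\frac{1}{853} \sqrt{84394114}} = - 3212 \frac{\sqrt{84394114}}{98938} = - \frac{1606 \sqrt{84394114}}{49469}$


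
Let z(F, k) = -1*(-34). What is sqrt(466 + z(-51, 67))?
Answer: 10*sqrt(5) ≈ 22.361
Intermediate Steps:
z(F, k) = 34
sqrt(466 + z(-51, 67)) = sqrt(466 + 34) = sqrt(500) = 10*sqrt(5)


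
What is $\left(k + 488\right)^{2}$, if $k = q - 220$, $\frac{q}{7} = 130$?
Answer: $1387684$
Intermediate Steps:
$q = 910$ ($q = 7 \cdot 130 = 910$)
$k = 690$ ($k = 910 - 220 = 690$)
$\left(k + 488\right)^{2} = \left(690 + 488\right)^{2} = 1178^{2} = 1387684$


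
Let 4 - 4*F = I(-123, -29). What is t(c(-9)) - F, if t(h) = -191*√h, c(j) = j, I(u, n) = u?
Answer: -127/4 - 573*I ≈ -31.75 - 573.0*I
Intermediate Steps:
F = 127/4 (F = 1 - ¼*(-123) = 1 + 123/4 = 127/4 ≈ 31.750)
t(c(-9)) - F = -573*I - 1*127/4 = -573*I - 127/4 = -127/4 - 573*I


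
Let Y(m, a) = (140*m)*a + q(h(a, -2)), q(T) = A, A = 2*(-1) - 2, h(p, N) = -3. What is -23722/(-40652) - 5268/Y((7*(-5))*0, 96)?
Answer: 26781203/20326 ≈ 1317.6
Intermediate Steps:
A = -4 (A = -2 - 2 = -4)
q(T) = -4
Y(m, a) = -4 + 140*a*m (Y(m, a) = (140*m)*a - 4 = 140*a*m - 4 = -4 + 140*a*m)
-23722/(-40652) - 5268/Y((7*(-5))*0, 96) = -23722/(-40652) - 5268/(-4 + 140*96*((7*(-5))*0)) = -23722*(-1/40652) - 5268/(-4 + 140*96*(-35*0)) = 11861/20326 - 5268/(-4 + 140*96*0) = 11861/20326 - 5268/(-4 + 0) = 11861/20326 - 5268/(-4) = 11861/20326 - 5268*(-¼) = 11861/20326 + 1317 = 26781203/20326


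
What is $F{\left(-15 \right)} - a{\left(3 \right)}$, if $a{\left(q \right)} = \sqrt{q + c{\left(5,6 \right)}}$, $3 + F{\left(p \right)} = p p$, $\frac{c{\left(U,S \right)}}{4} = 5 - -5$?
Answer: $222 - \sqrt{43} \approx 215.44$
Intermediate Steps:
$c{\left(U,S \right)} = 40$ ($c{\left(U,S \right)} = 4 \left(5 - -5\right) = 4 \left(5 + 5\right) = 4 \cdot 10 = 40$)
$F{\left(p \right)} = -3 + p^{2}$ ($F{\left(p \right)} = -3 + p p = -3 + p^{2}$)
$a{\left(q \right)} = \sqrt{40 + q}$ ($a{\left(q \right)} = \sqrt{q + 40} = \sqrt{40 + q}$)
$F{\left(-15 \right)} - a{\left(3 \right)} = \left(-3 + \left(-15\right)^{2}\right) - \sqrt{40 + 3} = \left(-3 + 225\right) - \sqrt{43} = 222 - \sqrt{43}$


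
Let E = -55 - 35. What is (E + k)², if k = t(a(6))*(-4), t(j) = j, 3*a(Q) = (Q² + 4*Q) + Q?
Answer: 31684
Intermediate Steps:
a(Q) = Q²/3 + 5*Q/3 (a(Q) = ((Q² + 4*Q) + Q)/3 = (Q² + 5*Q)/3 = Q²/3 + 5*Q/3)
E = -90
k = -88 (k = ((⅓)*6*(5 + 6))*(-4) = ((⅓)*6*11)*(-4) = 22*(-4) = -88)
(E + k)² = (-90 - 88)² = (-178)² = 31684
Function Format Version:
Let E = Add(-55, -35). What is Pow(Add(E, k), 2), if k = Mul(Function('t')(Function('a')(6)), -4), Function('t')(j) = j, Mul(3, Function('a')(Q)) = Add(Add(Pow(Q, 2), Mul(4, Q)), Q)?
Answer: 31684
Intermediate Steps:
Function('a')(Q) = Add(Mul(Rational(1, 3), Pow(Q, 2)), Mul(Rational(5, 3), Q)) (Function('a')(Q) = Mul(Rational(1, 3), Add(Add(Pow(Q, 2), Mul(4, Q)), Q)) = Mul(Rational(1, 3), Add(Pow(Q, 2), Mul(5, Q))) = Add(Mul(Rational(1, 3), Pow(Q, 2)), Mul(Rational(5, 3), Q)))
E = -90
k = -88 (k = Mul(Mul(Rational(1, 3), 6, Add(5, 6)), -4) = Mul(Mul(Rational(1, 3), 6, 11), -4) = Mul(22, -4) = -88)
Pow(Add(E, k), 2) = Pow(Add(-90, -88), 2) = Pow(-178, 2) = 31684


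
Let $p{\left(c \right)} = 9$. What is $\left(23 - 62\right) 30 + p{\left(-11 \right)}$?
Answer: $-1161$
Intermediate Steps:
$\left(23 - 62\right) 30 + p{\left(-11 \right)} = \left(23 - 62\right) 30 + 9 = \left(-39\right) 30 + 9 = -1170 + 9 = -1161$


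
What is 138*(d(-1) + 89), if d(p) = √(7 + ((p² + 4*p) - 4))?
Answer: 12282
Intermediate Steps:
d(p) = √(3 + p² + 4*p) (d(p) = √(7 + (-4 + p² + 4*p)) = √(3 + p² + 4*p))
138*(d(-1) + 89) = 138*(√(3 + (-1)² + 4*(-1)) + 89) = 138*(√(3 + 1 - 4) + 89) = 138*(√0 + 89) = 138*(0 + 89) = 138*89 = 12282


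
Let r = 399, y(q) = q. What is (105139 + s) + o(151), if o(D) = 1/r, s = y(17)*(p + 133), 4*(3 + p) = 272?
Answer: 43293496/399 ≈ 1.0851e+5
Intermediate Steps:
p = 65 (p = -3 + (¼)*272 = -3 + 68 = 65)
s = 3366 (s = 17*(65 + 133) = 17*198 = 3366)
o(D) = 1/399
(105139 + s) + o(151) = (105139 + 3366) + 1/399 = 108505 + 1/399 = 43293496/399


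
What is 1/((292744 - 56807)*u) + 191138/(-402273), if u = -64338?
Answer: -967140103292567/2035463124642246 ≈ -0.47514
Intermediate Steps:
1/((292744 - 56807)*u) + 191138/(-402273) = 1/((292744 - 56807)*(-64338)) + 191138/(-402273) = -1/64338/235937 + 191138*(-1/402273) = (1/235937)*(-1/64338) - 191138/402273 = -1/15179714706 - 191138/402273 = -967140103292567/2035463124642246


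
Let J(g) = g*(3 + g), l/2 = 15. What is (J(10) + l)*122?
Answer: 19520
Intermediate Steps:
l = 30 (l = 2*15 = 30)
(J(10) + l)*122 = (10*(3 + 10) + 30)*122 = (10*13 + 30)*122 = (130 + 30)*122 = 160*122 = 19520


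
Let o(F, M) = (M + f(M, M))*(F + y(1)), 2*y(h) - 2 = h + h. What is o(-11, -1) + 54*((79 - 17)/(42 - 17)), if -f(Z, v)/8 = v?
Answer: 1773/25 ≈ 70.920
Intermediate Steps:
y(h) = 1 + h (y(h) = 1 + (h + h)/2 = 1 + (2*h)/2 = 1 + h)
f(Z, v) = -8*v
o(F, M) = -7*M*(2 + F) (o(F, M) = (M - 8*M)*(F + (1 + 1)) = (-7*M)*(F + 2) = (-7*M)*(2 + F) = -7*M*(2 + F))
o(-11, -1) + 54*((79 - 17)/(42 - 17)) = 7*(-1)*(-2 - 1*(-11)) + 54*((79 - 17)/(42 - 17)) = 7*(-1)*(-2 + 11) + 54*(62/25) = 7*(-1)*9 + 54*(62*(1/25)) = -63 + 54*(62/25) = -63 + 3348/25 = 1773/25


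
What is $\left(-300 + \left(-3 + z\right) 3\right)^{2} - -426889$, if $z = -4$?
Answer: $529930$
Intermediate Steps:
$\left(-300 + \left(-3 + z\right) 3\right)^{2} - -426889 = \left(-300 + \left(-3 - 4\right) 3\right)^{2} - -426889 = \left(-300 - 21\right)^{2} + 426889 = \left(-321\right)^{2} + 426889 = 103041 + 426889 = 529930$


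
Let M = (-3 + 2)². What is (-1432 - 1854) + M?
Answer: -3285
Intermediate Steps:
M = 1 (M = (-1)² = 1)
(-1432 - 1854) + M = (-1432 - 1854) + 1 = -3286 + 1 = -3285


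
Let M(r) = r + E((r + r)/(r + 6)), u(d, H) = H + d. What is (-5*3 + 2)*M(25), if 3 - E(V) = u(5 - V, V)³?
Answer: 1261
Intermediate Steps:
E(V) = -122 (E(V) = 3 - (V + (5 - V))³ = 3 - 1*5³ = 3 - 1*125 = 3 - 125 = -122)
M(r) = -122 + r (M(r) = r - 122 = -122 + r)
(-5*3 + 2)*M(25) = (-5*3 + 2)*(-122 + 25) = (-15 + 2)*(-97) = -13*(-97) = 1261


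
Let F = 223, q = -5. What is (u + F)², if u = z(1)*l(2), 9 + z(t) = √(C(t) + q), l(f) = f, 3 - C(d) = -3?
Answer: 42849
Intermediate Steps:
C(d) = 6 (C(d) = 3 - 1*(-3) = 3 + 3 = 6)
z(t) = -8 (z(t) = -9 + √(6 - 5) = -9 + √1 = -9 + 1 = -8)
u = -16 (u = -8*2 = -16)
(u + F)² = (-16 + 223)² = 207² = 42849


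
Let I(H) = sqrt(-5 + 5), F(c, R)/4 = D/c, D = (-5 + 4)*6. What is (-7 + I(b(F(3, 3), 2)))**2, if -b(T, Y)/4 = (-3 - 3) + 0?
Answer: 49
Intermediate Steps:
D = -6 (D = -1*6 = -6)
F(c, R) = -24/c (F(c, R) = 4*(-6/c) = -24/c)
b(T, Y) = 24 (b(T, Y) = -4*((-3 - 3) + 0) = -4*(-6 + 0) = -4*(-6) = 24)
I(H) = 0 (I(H) = sqrt(0) = 0)
(-7 + I(b(F(3, 3), 2)))**2 = (-7 + 0)**2 = (-7)**2 = 49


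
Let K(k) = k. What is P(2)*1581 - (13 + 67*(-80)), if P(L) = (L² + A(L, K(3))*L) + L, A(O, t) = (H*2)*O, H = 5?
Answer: 78073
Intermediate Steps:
A(O, t) = 10*O (A(O, t) = (5*2)*O = 10*O)
P(L) = L + 11*L² (P(L) = (L² + (10*L)*L) + L = (L² + 10*L²) + L = 11*L² + L = L + 11*L²)
P(2)*1581 - (13 + 67*(-80)) = (2*(1 + 11*2))*1581 - (13 + 67*(-80)) = (2*(1 + 22))*1581 - (13 - 5360) = (2*23)*1581 - 1*(-5347) = 46*1581 + 5347 = 72726 + 5347 = 78073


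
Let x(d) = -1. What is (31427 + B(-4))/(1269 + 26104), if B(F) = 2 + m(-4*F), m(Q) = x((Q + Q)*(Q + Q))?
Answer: 31428/27373 ≈ 1.1481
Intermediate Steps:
m(Q) = -1
B(F) = 1 (B(F) = 2 - 1 = 1)
(31427 + B(-4))/(1269 + 26104) = (31427 + 1)/(1269 + 26104) = 31428/27373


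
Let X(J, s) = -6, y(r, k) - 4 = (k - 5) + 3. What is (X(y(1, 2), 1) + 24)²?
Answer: 324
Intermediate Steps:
y(r, k) = 2 + k (y(r, k) = 4 + ((k - 5) + 3) = 4 + ((-5 + k) + 3) = 4 + (-2 + k) = 2 + k)
(X(y(1, 2), 1) + 24)² = (-6 + 24)² = 18² = 324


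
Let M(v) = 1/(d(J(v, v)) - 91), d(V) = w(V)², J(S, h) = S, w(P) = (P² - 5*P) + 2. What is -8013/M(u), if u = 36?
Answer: -10014911829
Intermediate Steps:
w(P) = 2 + P² - 5*P
d(V) = (2 + V² - 5*V)²
M(v) = 1/(-91 + (2 + v² - 5*v)²) (M(v) = 1/((2 + v² - 5*v)² - 91) = 1/(-91 + (2 + v² - 5*v)²))
-8013/M(u) = -(-729183 + 8013*(2 + 36² - 5*36)²) = -(-729183 + 8013*(2 + 1296 - 180)²) = -8013/(1/(-91 + 1118²)) = -8013/(1/(-91 + 1249924)) = -8013/(1/1249833) = -8013/1/1249833 = -8013*1249833 = -10014911829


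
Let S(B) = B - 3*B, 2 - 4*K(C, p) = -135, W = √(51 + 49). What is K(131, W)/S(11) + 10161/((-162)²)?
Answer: -75035/64152 ≈ -1.1696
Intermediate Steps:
W = 10 (W = √100 = 10)
K(C, p) = 137/4 (K(C, p) = ½ - ¼*(-135) = ½ + 135/4 = 137/4)
S(B) = -2*B
K(131, W)/S(11) + 10161/((-162)²) = 137/(4*((-2*11))) + 10161/((-162)²) = (137/4)/(-22) + 10161/26244 = (137/4)*(-1/22) + 10161*(1/26244) = -137/88 + 1129/2916 = -75035/64152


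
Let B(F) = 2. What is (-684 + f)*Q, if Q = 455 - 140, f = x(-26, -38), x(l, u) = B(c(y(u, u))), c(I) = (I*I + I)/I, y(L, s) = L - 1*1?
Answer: -214830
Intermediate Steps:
y(L, s) = -1 + L (y(L, s) = L - 1 = -1 + L)
c(I) = (I + I²)/I (c(I) = (I² + I)/I = (I + I²)/I)
x(l, u) = 2
f = 2
Q = 315
(-684 + f)*Q = (-684 + 2)*315 = -682*315 = -214830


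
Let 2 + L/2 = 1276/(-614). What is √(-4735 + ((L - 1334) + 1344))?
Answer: I*√446095253/307 ≈ 68.798*I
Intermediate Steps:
L = -2504/307 (L = -4 + 2*(1276/(-614)) = -4 + 2*(1276*(-1/614)) = -4 + 2*(-638/307) = -4 - 1276/307 = -2504/307 ≈ -8.1564)
√(-4735 + ((L - 1334) + 1344)) = √(-4735 + ((-2504/307 - 1334) + 1344)) = √(-4735 + (-412042/307 + 1344)) = √(-4735 + 566/307) = √(-1453079/307) = I*√446095253/307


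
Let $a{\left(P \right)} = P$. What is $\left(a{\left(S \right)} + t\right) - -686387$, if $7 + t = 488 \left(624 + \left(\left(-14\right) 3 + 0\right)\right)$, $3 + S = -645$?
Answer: $969748$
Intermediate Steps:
$S = -648$ ($S = -3 - 645 = -648$)
$t = 284009$ ($t = -7 + 488 \left(624 + \left(\left(-14\right) 3 + 0\right)\right) = -7 + 488 \left(624 + \left(-42 + 0\right)\right) = -7 + 488 \left(624 - 42\right) = -7 + 488 \cdot 582 = -7 + 284016 = 284009$)
$\left(a{\left(S \right)} + t\right) - -686387 = \left(-648 + 284009\right) - -686387 = 283361 + 686387 = 969748$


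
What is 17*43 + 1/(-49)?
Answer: 35818/49 ≈ 730.98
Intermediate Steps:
17*43 + 1/(-49) = 731 - 1/49 = 35818/49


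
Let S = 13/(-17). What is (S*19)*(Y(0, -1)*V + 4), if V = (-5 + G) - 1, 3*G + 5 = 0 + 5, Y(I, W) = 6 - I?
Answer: 7904/17 ≈ 464.94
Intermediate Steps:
S = -13/17 (S = 13*(-1/17) = -13/17 ≈ -0.76471)
G = 0 (G = -5/3 + (0 + 5)/3 = -5/3 + (⅓)*5 = -5/3 + 5/3 = 0)
V = -6 (V = (-5 + 0) - 1 = -5 - 1 = -6)
(S*19)*(Y(0, -1)*V + 4) = (-13/17*19)*((6 - 1*0)*(-6) + 4) = -247*((6 + 0)*(-6) + 4)/17 = -247*(6*(-6) + 4)/17 = -247*(-36 + 4)/17 = -247/17*(-32) = 7904/17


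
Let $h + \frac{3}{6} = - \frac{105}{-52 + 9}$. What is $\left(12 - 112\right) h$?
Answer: $- \frac{8350}{43} \approx -194.19$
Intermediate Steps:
$h = \frac{167}{86}$ ($h = - \frac{1}{2} - \frac{105}{-52 + 9} = - \frac{1}{2} - \frac{105}{-43} = - \frac{1}{2} - - \frac{105}{43} = - \frac{1}{2} + \frac{105}{43} = \frac{167}{86} \approx 1.9419$)
$\left(12 - 112\right) h = \left(12 - 112\right) \frac{167}{86} = \left(-100\right) \frac{167}{86} = - \frac{8350}{43}$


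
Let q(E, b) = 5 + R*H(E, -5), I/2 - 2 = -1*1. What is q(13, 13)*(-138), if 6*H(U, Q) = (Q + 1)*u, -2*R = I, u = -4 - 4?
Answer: 46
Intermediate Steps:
u = -8
I = 2 (I = 4 + 2*(-1*1) = 4 + 2*(-1) = 4 - 2 = 2)
R = -1 (R = -½*2 = -1)
H(U, Q) = -4/3 - 4*Q/3 (H(U, Q) = ((Q + 1)*(-8))/6 = ((1 + Q)*(-8))/6 = (-8 - 8*Q)/6 = -4/3 - 4*Q/3)
q(E, b) = -⅓ (q(E, b) = 5 - (-4/3 - 4/3*(-5)) = 5 - (-4/3 + 20/3) = 5 - 1*16/3 = 5 - 16/3 = -⅓)
q(13, 13)*(-138) = -⅓*(-138) = 46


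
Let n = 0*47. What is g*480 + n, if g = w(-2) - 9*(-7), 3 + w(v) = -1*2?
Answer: 27840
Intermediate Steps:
w(v) = -5 (w(v) = -3 - 1*2 = -3 - 2 = -5)
g = 58 (g = -5 - 9*(-7) = -5 + 63 = 58)
n = 0
g*480 + n = 58*480 + 0 = 27840 + 0 = 27840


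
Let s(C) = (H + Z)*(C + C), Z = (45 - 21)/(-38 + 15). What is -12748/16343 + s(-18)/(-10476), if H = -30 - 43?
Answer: -113154493/109383699 ≈ -1.0345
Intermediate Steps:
H = -73
Z = -24/23 (Z = 24/(-23) = 24*(-1/23) = -24/23 ≈ -1.0435)
s(C) = -3406*C/23 (s(C) = (-73 - 24/23)*(C + C) = -3406*C/23)
-12748/16343 + s(-18)/(-10476) = -12748/16343 - 3406/23*(-18)/(-10476) = -12748*1/16343 + (61308/23)*(-1/10476) = -12748/16343 - 1703/6693 = -113154493/109383699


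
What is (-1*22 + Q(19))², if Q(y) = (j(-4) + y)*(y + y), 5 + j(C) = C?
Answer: 128164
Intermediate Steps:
j(C) = -5 + C
Q(y) = 2*y*(-9 + y) (Q(y) = ((-5 - 4) + y)*(y + y) = (-9 + y)*(2*y) = 2*y*(-9 + y))
(-1*22 + Q(19))² = (-1*22 + 2*19*(-9 + 19))² = (-22 + 2*19*10)² = (-22 + 380)² = 358² = 128164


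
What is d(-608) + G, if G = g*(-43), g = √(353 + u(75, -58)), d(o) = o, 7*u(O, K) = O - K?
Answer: -608 - 86*√93 ≈ -1437.4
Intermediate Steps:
u(O, K) = -K/7 + O/7 (u(O, K) = (O - K)/7 = -K/7 + O/7)
g = 2*√93 (g = √(353 + (-⅐*(-58) + (⅐)*75)) = √(353 + (58/7 + 75/7)) = √(353 + 19) = √372 = 2*√93 ≈ 19.287)
G = -86*√93 (G = (2*√93)*(-43) = -86*√93 ≈ -829.35)
d(-608) + G = -608 - 86*√93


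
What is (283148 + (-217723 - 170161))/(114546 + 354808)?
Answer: -52368/234677 ≈ -0.22315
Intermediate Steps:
(283148 + (-217723 - 170161))/(114546 + 354808) = (283148 - 387884)/469354 = -104736*1/469354 = -52368/234677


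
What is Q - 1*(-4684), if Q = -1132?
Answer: 3552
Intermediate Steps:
Q - 1*(-4684) = -1132 - 1*(-4684) = -1132 + 4684 = 3552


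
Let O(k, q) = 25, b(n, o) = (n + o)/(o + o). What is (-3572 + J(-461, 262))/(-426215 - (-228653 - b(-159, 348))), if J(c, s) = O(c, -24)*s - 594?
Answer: -553088/45834321 ≈ -0.012067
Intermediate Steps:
b(n, o) = (n + o)/(2*o) (b(n, o) = (n + o)/((2*o)) = (n + o)*(1/(2*o)) = (n + o)/(2*o))
J(c, s) = -594 + 25*s (J(c, s) = 25*s - 594 = -594 + 25*s)
(-3572 + J(-461, 262))/(-426215 - (-228653 - b(-159, 348))) = (-3572 + (-594 + 25*262))/(-426215 - (-228653 - (-159 + 348)/(2*348))) = (-3572 + (-594 + 6550))/(-426215 - (-228653 - 189/(2*348))) = (-3572 + 5956)/(-426215 - (-228653 - 1*63/232)) = 2384/(-426215 - (-228653 - 63/232)) = 2384/(-426215 - 1*(-53047559/232)) = 2384/(-426215 + 53047559/232) = 2384/(-45834321/232) = 2384*(-232/45834321) = -553088/45834321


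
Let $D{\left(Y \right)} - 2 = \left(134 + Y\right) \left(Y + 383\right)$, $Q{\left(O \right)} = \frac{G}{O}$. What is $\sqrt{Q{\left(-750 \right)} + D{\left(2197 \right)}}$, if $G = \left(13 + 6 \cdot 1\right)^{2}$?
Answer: $\frac{\sqrt{135314584170}}{150} \approx 2452.3$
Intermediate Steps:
$G = 361$ ($G = \left(13 + 6\right)^{2} = 19^{2} = 361$)
$Q{\left(O \right)} = \frac{361}{O}$
$D{\left(Y \right)} = 2 + \left(134 + Y\right) \left(383 + Y\right)$ ($D{\left(Y \right)} = 2 + \left(134 + Y\right) \left(Y + 383\right) = 2 + \left(134 + Y\right) \left(383 + Y\right)$)
$\sqrt{Q{\left(-750 \right)} + D{\left(2197 \right)}} = \sqrt{\frac{361}{-750} + \left(51324 + 2197^{2} + 517 \cdot 2197\right)} = \sqrt{361 \left(- \frac{1}{750}\right) + \left(51324 + 4826809 + 1135849\right)} = \sqrt{- \frac{361}{750} + 6013982} = \sqrt{\frac{4510486139}{750}} = \frac{\sqrt{135314584170}}{150}$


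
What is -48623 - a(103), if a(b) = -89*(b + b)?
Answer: -30289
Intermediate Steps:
a(b) = -178*b
-48623 - a(103) = -48623 - (-178)*103 = -48623 - 1*(-18334) = -48623 + 18334 = -30289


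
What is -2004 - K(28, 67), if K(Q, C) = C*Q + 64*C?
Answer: -8168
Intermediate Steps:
K(Q, C) = 64*C + C*Q
-2004 - K(28, 67) = -2004 - 67*(64 + 28) = -2004 - 67*92 = -2004 - 1*6164 = -2004 - 6164 = -8168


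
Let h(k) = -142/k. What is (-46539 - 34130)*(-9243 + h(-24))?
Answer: 8941755305/12 ≈ 7.4515e+8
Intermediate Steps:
(-46539 - 34130)*(-9243 + h(-24)) = (-46539 - 34130)*(-9243 - 142/(-24)) = -80669*(-9243 - 142*(-1/24)) = -80669*(-9243 + 71/12) = -80669*(-110845/12) = 8941755305/12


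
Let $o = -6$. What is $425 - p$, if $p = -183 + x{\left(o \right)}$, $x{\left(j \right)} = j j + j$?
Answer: $578$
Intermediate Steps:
$x{\left(j \right)} = j + j^{2}$ ($x{\left(j \right)} = j^{2} + j = j + j^{2}$)
$p = -153$ ($p = -183 - 6 \left(1 - 6\right) = -183 - -30 = -183 + 30 = -153$)
$425 - p = 425 - -153 = 425 + 153 = 578$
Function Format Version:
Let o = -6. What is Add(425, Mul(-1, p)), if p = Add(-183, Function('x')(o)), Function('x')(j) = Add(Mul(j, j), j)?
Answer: 578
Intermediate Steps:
Function('x')(j) = Add(j, Pow(j, 2)) (Function('x')(j) = Add(Pow(j, 2), j) = Add(j, Pow(j, 2)))
p = -153 (p = Add(-183, Mul(-6, Add(1, -6))) = Add(-183, Mul(-6, -5)) = Add(-183, 30) = -153)
Add(425, Mul(-1, p)) = Add(425, Mul(-1, -153)) = Add(425, 153) = 578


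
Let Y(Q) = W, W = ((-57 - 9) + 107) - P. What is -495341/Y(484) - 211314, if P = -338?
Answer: -80583347/379 ≈ -2.1262e+5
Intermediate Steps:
W = 379 (W = ((-57 - 9) + 107) - 1*(-338) = (-66 + 107) + 338 = 41 + 338 = 379)
Y(Q) = 379
-495341/Y(484) - 211314 = -495341/379 - 211314 = -80583347/379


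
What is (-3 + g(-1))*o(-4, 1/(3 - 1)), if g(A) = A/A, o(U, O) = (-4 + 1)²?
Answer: -18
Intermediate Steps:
o(U, O) = 9 (o(U, O) = (-3)² = 9)
g(A) = 1
(-3 + g(-1))*o(-4, 1/(3 - 1)) = (-3 + 1)*9 = -2*9 = -18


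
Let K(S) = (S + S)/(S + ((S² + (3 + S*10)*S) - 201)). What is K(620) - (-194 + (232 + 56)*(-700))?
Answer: 853725639366/4230679 ≈ 2.0179e+5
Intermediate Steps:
K(S) = 2*S/(-201 + S + S² + S*(3 + 10*S)) (K(S) = (2*S)/(S + ((S² + (3 + 10*S)*S) - 201)) = (2*S)/(S + ((S² + S*(3 + 10*S)) - 201)) = (2*S)/(S + (-201 + S² + S*(3 + 10*S))) = (2*S)/(-201 + S + S² + S*(3 + 10*S)) = 2*S/(-201 + S + S² + S*(3 + 10*S)))
K(620) - (-194 + (232 + 56)*(-700)) = 2*620/(-201 + 4*620 + 11*620²) - (-194 + (232 + 56)*(-700)) = 2*620/(-201 + 2480 + 11*384400) - (-194 + 288*(-700)) = 2*620/(-201 + 2480 + 4228400) - (-194 - 201600) = 2*620/4230679 - 1*(-201794) = 2*620*(1/4230679) + 201794 = 1240/4230679 + 201794 = 853725639366/4230679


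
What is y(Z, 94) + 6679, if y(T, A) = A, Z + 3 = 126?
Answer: 6773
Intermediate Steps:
Z = 123 (Z = -3 + 126 = 123)
y(Z, 94) + 6679 = 94 + 6679 = 6773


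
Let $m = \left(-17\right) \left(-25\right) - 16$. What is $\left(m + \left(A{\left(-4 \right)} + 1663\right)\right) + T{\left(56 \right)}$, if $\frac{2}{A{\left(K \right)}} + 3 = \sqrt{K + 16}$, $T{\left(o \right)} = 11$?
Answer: $2085 + \frac{4 \sqrt{3}}{3} \approx 2087.3$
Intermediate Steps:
$m = 409$ ($m = 425 - 16 = 409$)
$A{\left(K \right)} = \frac{2}{-3 + \sqrt{16 + K}}$ ($A{\left(K \right)} = \frac{2}{-3 + \sqrt{K + 16}} = \frac{2}{-3 + \sqrt{16 + K}}$)
$\left(m + \left(A{\left(-4 \right)} + 1663\right)\right) + T{\left(56 \right)} = \left(409 + \left(\frac{2}{-3 + \sqrt{16 - 4}} + 1663\right)\right) + 11 = \left(409 + \left(\frac{2}{-3 + \sqrt{12}} + 1663\right)\right) + 11 = \left(409 + \left(\frac{2}{-3 + 2 \sqrt{3}} + 1663\right)\right) + 11 = \left(409 + \left(1663 + \frac{2}{-3 + 2 \sqrt{3}}\right)\right) + 11 = \left(2072 + \frac{2}{-3 + 2 \sqrt{3}}\right) + 11 = 2083 + \frac{2}{-3 + 2 \sqrt{3}}$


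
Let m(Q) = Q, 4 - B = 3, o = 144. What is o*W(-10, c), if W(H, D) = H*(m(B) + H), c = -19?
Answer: 12960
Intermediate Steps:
B = 1 (B = 4 - 1*3 = 4 - 3 = 1)
W(H, D) = H*(1 + H)
o*W(-10, c) = 144*(-10*(1 - 10)) = 144*(-10*(-9)) = 144*90 = 12960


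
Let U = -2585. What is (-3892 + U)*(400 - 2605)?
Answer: 14281785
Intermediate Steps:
(-3892 + U)*(400 - 2605) = (-3892 - 2585)*(400 - 2605) = -6477*(-2205) = 14281785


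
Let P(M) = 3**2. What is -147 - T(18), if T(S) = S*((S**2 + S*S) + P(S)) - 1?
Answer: -11972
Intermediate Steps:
P(M) = 9
T(S) = -1 + S*(9 + 2*S**2) (T(S) = S*((S**2 + S*S) + 9) - 1 = S*((S**2 + S**2) + 9) - 1 = S*(2*S**2 + 9) - 1 = S*(9 + 2*S**2) - 1 = -1 + S*(9 + 2*S**2))
-147 - T(18) = -147 - (-1 + 2*18**3 + 9*18) = -147 - (-1 + 2*5832 + 162) = -147 - (-1 + 11664 + 162) = -147 - 1*11825 = -147 - 11825 = -11972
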